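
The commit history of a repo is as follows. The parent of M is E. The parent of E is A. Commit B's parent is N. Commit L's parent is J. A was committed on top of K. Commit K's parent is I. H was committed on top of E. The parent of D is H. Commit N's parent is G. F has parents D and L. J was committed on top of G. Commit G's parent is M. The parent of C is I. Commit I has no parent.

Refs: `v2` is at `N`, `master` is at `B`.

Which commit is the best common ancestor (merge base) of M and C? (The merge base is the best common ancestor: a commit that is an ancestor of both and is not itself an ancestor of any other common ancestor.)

I

Ancestors of M: {A, E, I, K, M}.
Ancestors of C: {C, I}.
Common ancestors: {I}.
The only common ancestor is I, so it is the merge base.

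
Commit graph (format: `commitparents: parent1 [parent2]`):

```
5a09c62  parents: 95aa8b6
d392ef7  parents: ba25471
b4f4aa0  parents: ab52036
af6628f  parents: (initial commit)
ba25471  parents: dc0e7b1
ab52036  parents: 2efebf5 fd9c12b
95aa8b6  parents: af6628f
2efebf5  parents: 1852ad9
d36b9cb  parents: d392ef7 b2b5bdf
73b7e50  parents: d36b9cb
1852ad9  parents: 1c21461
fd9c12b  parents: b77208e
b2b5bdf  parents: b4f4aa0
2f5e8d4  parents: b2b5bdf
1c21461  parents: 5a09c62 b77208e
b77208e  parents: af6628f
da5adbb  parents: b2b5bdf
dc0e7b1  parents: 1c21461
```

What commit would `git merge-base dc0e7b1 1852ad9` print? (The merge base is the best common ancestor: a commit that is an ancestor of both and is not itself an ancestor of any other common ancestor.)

1c21461

Ancestors of dc0e7b1: {1c21461, 5a09c62, 95aa8b6, af6628f, b77208e, dc0e7b1}.
Ancestors of 1852ad9: {1852ad9, 1c21461, 5a09c62, 95aa8b6, af6628f, b77208e}.
Common ancestors: {1c21461, 5a09c62, 95aa8b6, af6628f, b77208e}.
Among these, 1c21461 is not an ancestor of any other common ancestor — it is the merge base.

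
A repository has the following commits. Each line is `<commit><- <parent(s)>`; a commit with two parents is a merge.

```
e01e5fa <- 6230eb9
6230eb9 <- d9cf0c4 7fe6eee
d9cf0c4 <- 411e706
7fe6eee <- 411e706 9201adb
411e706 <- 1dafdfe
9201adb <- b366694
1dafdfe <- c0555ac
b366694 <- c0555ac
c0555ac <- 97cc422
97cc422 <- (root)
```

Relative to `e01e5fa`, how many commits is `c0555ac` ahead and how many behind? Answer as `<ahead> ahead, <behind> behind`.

0 ahead, 8 behind

Reachable from c0555ac: {97cc422, c0555ac}.
Reachable from e01e5fa: {1dafdfe, 411e706, 6230eb9, 7fe6eee, 9201adb, 97cc422, b366694, c0555ac, d9cf0c4, e01e5fa}.
Only in c0555ac's history (ahead): {} — 0.
Only in e01e5fa's history (behind): {1dafdfe, 411e706, 6230eb9, 7fe6eee, 9201adb, b366694, d9cf0c4, e01e5fa} — 8.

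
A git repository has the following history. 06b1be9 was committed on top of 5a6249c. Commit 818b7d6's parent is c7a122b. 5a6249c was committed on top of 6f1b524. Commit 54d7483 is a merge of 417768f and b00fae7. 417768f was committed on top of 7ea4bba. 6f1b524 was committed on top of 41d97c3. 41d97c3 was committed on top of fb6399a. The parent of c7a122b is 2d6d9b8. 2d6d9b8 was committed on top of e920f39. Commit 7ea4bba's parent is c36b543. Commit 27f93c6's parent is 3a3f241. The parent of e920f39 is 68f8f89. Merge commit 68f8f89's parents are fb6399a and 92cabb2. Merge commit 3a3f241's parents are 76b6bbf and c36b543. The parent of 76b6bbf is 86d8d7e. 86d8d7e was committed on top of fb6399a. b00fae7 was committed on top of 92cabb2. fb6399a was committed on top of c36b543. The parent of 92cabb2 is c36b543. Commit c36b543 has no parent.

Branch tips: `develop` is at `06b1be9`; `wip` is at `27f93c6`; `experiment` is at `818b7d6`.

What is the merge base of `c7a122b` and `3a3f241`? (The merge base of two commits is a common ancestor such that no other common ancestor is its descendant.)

fb6399a

Ancestors of c7a122b: {2d6d9b8, 68f8f89, 92cabb2, c36b543, c7a122b, e920f39, fb6399a}.
Ancestors of 3a3f241: {3a3f241, 76b6bbf, 86d8d7e, c36b543, fb6399a}.
Common ancestors: {c36b543, fb6399a}.
Among these, fb6399a is not an ancestor of any other common ancestor — it is the merge base.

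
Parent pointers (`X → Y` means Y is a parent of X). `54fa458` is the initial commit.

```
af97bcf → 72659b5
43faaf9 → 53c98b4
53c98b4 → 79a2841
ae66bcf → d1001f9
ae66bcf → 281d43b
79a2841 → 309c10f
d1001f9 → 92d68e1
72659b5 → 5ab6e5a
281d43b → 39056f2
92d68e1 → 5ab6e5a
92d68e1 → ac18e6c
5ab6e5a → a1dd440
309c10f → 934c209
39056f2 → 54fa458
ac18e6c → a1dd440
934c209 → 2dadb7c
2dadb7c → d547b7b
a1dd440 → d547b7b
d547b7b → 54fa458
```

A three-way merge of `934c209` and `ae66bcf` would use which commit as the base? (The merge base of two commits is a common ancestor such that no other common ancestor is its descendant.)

d547b7b

Ancestors of 934c209: {2dadb7c, 54fa458, 934c209, d547b7b}.
Ancestors of ae66bcf: {281d43b, 39056f2, 54fa458, 5ab6e5a, 92d68e1, a1dd440, ac18e6c, ae66bcf, d1001f9, d547b7b}.
Common ancestors: {54fa458, d547b7b}.
Among these, d547b7b is not an ancestor of any other common ancestor — it is the merge base.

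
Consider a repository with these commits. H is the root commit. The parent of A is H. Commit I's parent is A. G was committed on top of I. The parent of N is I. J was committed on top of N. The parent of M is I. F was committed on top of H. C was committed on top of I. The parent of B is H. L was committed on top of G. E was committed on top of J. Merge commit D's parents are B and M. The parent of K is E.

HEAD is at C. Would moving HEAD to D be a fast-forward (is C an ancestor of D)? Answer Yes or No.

No

A fast-forward from C to D is possible iff C is an ancestor of D.
Ancestors of D: {A, B, D, H, I, M}.
C is not among them, so fast-forward is not possible.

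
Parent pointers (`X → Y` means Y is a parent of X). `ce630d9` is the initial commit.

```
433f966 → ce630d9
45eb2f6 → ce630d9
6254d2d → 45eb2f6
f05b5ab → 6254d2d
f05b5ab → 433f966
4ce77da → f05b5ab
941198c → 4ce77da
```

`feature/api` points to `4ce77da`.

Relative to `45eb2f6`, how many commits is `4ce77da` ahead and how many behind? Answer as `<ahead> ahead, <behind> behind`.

4 ahead, 0 behind

Reachable from 4ce77da: {433f966, 45eb2f6, 4ce77da, 6254d2d, ce630d9, f05b5ab}.
Reachable from 45eb2f6: {45eb2f6, ce630d9}.
Only in 4ce77da's history (ahead): {433f966, 4ce77da, 6254d2d, f05b5ab} — 4.
Only in 45eb2f6's history (behind): {} — 0.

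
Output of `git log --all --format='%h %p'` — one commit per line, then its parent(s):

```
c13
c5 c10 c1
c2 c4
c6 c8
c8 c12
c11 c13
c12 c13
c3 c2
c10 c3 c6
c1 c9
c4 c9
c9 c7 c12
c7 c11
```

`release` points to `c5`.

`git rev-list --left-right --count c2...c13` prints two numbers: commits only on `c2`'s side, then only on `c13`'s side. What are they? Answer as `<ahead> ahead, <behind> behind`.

Reachable from c2: {c11, c12, c13, c2, c4, c7, c9}.
Reachable from c13: {c13}.
Only in c2's history (ahead): {c11, c12, c2, c4, c7, c9} — 6.
Only in c13's history (behind): {} — 0.

6 ahead, 0 behind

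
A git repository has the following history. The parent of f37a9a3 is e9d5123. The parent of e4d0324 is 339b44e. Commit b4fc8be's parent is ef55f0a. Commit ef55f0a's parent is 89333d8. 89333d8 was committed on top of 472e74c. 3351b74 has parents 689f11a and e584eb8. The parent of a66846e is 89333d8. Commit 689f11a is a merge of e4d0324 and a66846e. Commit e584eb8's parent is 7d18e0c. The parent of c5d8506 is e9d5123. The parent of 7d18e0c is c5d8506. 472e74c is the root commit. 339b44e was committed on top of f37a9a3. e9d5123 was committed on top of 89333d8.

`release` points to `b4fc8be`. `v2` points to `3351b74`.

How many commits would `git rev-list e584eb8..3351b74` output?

6

Reachable from 3351b74: {3351b74, 339b44e, 472e74c, 689f11a, 7d18e0c, 89333d8, a66846e, c5d8506, e4d0324, e584eb8, e9d5123, f37a9a3}.
Reachable from e584eb8: {472e74c, 7d18e0c, 89333d8, c5d8506, e584eb8, e9d5123}.
In 3351b74's history but not e584eb8's: {3351b74, 339b44e, 689f11a, a66846e, e4d0324, f37a9a3} — 6 commits.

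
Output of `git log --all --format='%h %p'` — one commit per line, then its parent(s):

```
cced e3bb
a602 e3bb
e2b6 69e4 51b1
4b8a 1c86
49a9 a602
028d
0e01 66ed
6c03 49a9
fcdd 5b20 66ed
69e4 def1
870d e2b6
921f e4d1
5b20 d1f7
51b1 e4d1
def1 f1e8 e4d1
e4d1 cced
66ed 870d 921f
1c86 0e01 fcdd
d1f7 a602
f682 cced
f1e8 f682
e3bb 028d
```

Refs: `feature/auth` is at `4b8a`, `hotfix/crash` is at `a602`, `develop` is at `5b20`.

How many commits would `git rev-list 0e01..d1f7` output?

Reachable from d1f7: {028d, a602, d1f7, e3bb}.
Reachable from 0e01: {028d, 0e01, 51b1, 66ed, 69e4, 870d, 921f, cced, def1, e2b6, e3bb, e4d1, f1e8, f682}.
In d1f7's history but not 0e01's: {a602, d1f7} — 2 commits.

2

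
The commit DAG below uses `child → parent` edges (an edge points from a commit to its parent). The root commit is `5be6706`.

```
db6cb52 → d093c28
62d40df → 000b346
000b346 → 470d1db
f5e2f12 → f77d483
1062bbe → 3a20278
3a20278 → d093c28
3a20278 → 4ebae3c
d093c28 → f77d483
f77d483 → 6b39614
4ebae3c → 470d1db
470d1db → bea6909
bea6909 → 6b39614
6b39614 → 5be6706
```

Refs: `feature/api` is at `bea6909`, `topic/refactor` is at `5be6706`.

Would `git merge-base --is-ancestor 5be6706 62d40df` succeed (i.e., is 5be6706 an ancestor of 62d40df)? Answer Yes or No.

Ancestors of 62d40df (commits reachable by following parents): {000b346, 470d1db, 5be6706, 62d40df, 6b39614, bea6909}.
5be6706 is in that set, so it is an ancestor of 62d40df.

Yes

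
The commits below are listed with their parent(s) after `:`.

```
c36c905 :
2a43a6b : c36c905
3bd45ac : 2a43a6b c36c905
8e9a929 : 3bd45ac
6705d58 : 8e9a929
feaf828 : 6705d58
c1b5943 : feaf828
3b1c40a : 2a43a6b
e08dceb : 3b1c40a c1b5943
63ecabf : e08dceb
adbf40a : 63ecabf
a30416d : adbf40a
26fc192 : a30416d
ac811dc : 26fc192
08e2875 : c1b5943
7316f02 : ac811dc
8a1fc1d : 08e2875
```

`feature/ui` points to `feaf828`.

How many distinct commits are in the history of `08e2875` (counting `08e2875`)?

Walking parent pointers from 08e2875: reachable set = {08e2875, 2a43a6b, 3bd45ac, 6705d58, 8e9a929, c1b5943, c36c905, feaf828}.
That is 8 commits.

8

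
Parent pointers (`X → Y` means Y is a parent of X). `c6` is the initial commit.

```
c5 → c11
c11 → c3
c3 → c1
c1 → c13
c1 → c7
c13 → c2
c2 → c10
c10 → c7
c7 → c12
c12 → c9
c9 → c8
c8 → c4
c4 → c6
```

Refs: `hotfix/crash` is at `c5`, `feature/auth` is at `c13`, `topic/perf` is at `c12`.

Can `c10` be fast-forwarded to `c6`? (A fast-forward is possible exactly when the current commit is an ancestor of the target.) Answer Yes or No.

A fast-forward from c10 to c6 is possible iff c10 is an ancestor of c6.
Ancestors of c6: {c6}.
c10 is not among them, so fast-forward is not possible.

No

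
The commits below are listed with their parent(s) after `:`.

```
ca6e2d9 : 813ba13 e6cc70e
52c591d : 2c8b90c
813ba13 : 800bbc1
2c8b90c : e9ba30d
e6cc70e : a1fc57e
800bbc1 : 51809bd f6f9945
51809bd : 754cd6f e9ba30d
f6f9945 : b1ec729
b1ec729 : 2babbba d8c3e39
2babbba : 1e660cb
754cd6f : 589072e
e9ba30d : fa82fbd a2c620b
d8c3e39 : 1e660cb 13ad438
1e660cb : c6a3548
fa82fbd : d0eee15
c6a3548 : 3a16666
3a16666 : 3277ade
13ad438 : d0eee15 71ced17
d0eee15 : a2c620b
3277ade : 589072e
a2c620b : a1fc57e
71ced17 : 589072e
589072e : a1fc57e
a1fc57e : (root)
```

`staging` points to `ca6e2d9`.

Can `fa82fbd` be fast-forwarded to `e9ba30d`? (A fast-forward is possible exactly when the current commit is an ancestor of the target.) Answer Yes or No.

A fast-forward from fa82fbd to e9ba30d is possible iff fa82fbd is an ancestor of e9ba30d.
Ancestors of e9ba30d: {a1fc57e, a2c620b, d0eee15, e9ba30d, fa82fbd}.
fa82fbd is among them, so fast-forward is possible.

Yes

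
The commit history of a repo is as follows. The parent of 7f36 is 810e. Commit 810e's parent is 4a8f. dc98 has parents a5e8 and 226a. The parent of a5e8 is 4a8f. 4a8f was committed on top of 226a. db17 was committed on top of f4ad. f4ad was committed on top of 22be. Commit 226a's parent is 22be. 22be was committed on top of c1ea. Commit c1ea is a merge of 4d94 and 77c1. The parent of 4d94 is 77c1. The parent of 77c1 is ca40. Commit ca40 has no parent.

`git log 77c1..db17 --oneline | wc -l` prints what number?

5

Reachable from db17: {22be, 4d94, 77c1, c1ea, ca40, db17, f4ad}.
Reachable from 77c1: {77c1, ca40}.
In db17's history but not 77c1's: {22be, 4d94, c1ea, db17, f4ad} — 5 commits.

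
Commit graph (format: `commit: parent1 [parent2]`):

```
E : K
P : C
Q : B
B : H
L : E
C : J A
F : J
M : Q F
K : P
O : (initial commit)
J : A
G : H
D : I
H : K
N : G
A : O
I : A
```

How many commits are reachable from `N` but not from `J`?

Reachable from N: {A, C, G, H, J, K, N, O, P}.
Reachable from J: {A, J, O}.
In N's history but not J's: {C, G, H, K, N, P} — 6 commits.

6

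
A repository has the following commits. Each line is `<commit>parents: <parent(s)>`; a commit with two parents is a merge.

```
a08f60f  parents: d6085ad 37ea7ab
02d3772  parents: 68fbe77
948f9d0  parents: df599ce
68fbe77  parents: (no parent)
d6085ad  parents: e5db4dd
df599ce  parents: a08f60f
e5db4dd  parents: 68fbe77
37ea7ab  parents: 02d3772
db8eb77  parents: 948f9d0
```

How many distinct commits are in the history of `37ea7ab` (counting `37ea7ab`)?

Walking parent pointers from 37ea7ab: reachable set = {02d3772, 37ea7ab, 68fbe77}.
That is 3 commits.

3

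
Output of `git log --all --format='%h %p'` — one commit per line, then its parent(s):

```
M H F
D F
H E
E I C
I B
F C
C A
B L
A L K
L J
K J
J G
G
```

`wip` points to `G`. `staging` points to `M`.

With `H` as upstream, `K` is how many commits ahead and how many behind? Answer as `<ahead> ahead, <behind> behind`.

0 ahead, 7 behind

Reachable from K: {G, J, K}.
Reachable from H: {A, B, C, E, G, H, I, J, K, L}.
Only in K's history (ahead): {} — 0.
Only in H's history (behind): {A, B, C, E, H, I, L} — 7.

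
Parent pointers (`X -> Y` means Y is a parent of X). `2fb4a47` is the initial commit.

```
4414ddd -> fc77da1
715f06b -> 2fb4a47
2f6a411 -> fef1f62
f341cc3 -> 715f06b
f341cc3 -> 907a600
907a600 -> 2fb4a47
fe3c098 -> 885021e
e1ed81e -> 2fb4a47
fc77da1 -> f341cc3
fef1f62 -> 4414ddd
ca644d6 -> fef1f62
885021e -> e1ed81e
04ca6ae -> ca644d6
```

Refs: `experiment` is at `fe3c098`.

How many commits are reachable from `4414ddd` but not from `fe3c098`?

Reachable from 4414ddd: {2fb4a47, 4414ddd, 715f06b, 907a600, f341cc3, fc77da1}.
Reachable from fe3c098: {2fb4a47, 885021e, e1ed81e, fe3c098}.
In 4414ddd's history but not fe3c098's: {4414ddd, 715f06b, 907a600, f341cc3, fc77da1} — 5 commits.

5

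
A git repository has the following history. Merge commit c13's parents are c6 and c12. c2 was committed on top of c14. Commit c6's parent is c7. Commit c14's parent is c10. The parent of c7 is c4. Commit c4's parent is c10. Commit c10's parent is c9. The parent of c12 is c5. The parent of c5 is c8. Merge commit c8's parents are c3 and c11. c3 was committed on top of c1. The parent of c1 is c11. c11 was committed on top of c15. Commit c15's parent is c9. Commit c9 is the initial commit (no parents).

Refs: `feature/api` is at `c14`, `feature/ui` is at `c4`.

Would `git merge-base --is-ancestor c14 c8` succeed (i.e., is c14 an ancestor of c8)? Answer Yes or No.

Ancestors of c8: {c1, c11, c15, c3, c8, c9}.
c14 is not in that set, so it is not an ancestor of c8.

No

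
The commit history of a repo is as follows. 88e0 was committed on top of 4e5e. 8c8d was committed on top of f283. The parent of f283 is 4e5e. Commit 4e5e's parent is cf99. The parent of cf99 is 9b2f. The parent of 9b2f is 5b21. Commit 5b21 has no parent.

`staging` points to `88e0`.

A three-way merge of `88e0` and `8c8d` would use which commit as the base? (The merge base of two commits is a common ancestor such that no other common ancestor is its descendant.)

4e5e

Ancestors of 88e0: {4e5e, 5b21, 88e0, 9b2f, cf99}.
Ancestors of 8c8d: {4e5e, 5b21, 8c8d, 9b2f, cf99, f283}.
Common ancestors: {4e5e, 5b21, 9b2f, cf99}.
Among these, 4e5e is not an ancestor of any other common ancestor — it is the merge base.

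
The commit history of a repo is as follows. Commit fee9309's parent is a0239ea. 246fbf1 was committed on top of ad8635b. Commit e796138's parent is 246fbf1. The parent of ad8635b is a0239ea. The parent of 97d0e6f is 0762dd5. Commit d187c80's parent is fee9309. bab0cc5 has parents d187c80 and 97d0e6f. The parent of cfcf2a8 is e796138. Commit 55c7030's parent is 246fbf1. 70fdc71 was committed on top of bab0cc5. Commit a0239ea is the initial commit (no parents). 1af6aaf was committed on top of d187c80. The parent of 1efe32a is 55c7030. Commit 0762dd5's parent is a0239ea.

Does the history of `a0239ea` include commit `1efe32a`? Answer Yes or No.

Ancestors of a0239ea: {a0239ea}.
1efe32a is not in that set, so it is not an ancestor of a0239ea.

No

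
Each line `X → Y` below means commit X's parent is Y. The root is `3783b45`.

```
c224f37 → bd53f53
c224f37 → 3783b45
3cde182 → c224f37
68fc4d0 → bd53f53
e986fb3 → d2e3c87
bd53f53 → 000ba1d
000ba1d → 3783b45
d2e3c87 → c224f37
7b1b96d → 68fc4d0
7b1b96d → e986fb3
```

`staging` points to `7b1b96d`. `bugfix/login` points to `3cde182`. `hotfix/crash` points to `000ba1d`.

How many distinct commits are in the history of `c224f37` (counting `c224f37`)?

Walking parent pointers from c224f37: reachable set = {000ba1d, 3783b45, bd53f53, c224f37}.
That is 4 commits.

4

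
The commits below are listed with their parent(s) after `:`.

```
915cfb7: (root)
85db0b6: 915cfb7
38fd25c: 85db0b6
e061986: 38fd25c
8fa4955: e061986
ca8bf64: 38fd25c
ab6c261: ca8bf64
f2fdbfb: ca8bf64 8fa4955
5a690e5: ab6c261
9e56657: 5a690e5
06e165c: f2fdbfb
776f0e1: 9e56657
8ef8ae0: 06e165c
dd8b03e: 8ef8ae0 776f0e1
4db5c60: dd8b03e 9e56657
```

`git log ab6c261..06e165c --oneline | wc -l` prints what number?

Reachable from 06e165c: {06e165c, 38fd25c, 85db0b6, 8fa4955, 915cfb7, ca8bf64, e061986, f2fdbfb}.
Reachable from ab6c261: {38fd25c, 85db0b6, 915cfb7, ab6c261, ca8bf64}.
In 06e165c's history but not ab6c261's: {06e165c, 8fa4955, e061986, f2fdbfb} — 4 commits.

4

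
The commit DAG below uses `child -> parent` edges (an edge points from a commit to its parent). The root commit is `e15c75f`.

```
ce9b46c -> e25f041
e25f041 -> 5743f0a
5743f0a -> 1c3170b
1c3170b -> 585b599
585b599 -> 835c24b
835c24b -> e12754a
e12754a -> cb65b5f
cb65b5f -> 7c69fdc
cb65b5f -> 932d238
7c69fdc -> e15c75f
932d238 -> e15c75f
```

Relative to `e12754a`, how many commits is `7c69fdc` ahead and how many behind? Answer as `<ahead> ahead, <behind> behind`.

Reachable from 7c69fdc: {7c69fdc, e15c75f}.
Reachable from e12754a: {7c69fdc, 932d238, cb65b5f, e12754a, e15c75f}.
Only in 7c69fdc's history (ahead): {} — 0.
Only in e12754a's history (behind): {932d238, cb65b5f, e12754a} — 3.

0 ahead, 3 behind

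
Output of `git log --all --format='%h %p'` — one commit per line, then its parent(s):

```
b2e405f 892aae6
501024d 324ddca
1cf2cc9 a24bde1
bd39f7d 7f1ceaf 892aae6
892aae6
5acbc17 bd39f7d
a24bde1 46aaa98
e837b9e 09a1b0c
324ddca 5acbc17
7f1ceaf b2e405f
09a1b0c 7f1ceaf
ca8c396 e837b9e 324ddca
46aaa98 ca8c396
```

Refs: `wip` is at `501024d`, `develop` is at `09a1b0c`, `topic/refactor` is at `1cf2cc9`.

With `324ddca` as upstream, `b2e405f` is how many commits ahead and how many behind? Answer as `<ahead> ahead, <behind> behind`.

Reachable from b2e405f: {892aae6, b2e405f}.
Reachable from 324ddca: {324ddca, 5acbc17, 7f1ceaf, 892aae6, b2e405f, bd39f7d}.
Only in b2e405f's history (ahead): {} — 0.
Only in 324ddca's history (behind): {324ddca, 5acbc17, 7f1ceaf, bd39f7d} — 4.

0 ahead, 4 behind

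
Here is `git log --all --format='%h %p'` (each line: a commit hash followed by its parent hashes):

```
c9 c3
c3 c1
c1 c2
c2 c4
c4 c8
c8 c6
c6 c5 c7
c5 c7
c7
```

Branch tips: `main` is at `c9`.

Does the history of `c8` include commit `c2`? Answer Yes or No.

Ancestors of c8: {c5, c6, c7, c8}.
c2 is not in that set, so it is not an ancestor of c8.

No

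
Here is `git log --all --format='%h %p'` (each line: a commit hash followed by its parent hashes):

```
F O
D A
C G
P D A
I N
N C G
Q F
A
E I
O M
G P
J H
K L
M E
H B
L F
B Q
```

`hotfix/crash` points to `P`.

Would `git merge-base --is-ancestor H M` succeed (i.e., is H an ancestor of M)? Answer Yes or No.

No

Ancestors of M: {A, C, D, E, G, I, M, N, P}.
H is not in that set, so it is not an ancestor of M.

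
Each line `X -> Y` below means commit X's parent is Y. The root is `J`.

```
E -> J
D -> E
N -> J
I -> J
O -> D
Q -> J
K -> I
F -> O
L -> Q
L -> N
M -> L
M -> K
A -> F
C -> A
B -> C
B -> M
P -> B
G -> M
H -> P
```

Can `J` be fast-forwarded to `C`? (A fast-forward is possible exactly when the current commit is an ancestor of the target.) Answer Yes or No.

A fast-forward from J to C is possible iff J is an ancestor of C.
Ancestors of C: {A, C, D, E, F, J, O}.
J is among them, so fast-forward is possible.

Yes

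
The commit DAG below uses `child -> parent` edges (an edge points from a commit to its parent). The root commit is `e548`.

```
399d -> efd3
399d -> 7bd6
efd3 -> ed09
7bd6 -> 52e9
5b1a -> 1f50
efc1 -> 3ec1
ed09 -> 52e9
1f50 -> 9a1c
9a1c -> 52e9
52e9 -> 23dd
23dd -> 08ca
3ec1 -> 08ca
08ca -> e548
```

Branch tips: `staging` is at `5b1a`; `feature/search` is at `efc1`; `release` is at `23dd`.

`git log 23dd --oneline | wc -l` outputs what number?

Walking parent pointers from 23dd: reachable set = {08ca, 23dd, e548}.
That is 3 commits.

3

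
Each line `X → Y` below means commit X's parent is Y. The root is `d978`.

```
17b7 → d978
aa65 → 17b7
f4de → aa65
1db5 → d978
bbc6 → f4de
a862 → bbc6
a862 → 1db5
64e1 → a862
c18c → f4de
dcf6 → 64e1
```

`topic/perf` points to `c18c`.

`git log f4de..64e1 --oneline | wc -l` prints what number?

Reachable from 64e1: {17b7, 1db5, 64e1, a862, aa65, bbc6, d978, f4de}.
Reachable from f4de: {17b7, aa65, d978, f4de}.
In 64e1's history but not f4de's: {1db5, 64e1, a862, bbc6} — 4 commits.

4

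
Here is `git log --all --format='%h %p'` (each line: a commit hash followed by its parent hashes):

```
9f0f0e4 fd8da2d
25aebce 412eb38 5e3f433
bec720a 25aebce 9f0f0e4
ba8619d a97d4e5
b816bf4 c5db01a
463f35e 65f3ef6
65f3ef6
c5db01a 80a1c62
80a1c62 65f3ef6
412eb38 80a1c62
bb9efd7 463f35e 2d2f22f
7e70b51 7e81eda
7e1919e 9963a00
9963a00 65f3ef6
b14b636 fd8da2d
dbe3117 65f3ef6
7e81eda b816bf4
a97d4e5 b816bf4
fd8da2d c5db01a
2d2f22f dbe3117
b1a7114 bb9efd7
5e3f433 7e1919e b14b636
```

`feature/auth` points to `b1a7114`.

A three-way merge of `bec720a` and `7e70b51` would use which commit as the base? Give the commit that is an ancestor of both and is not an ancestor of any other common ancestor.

Ancestors of bec720a: {25aebce, 412eb38, 5e3f433, 65f3ef6, 7e1919e, 80a1c62, 9963a00, 9f0f0e4, b14b636, bec720a, c5db01a, fd8da2d}.
Ancestors of 7e70b51: {65f3ef6, 7e70b51, 7e81eda, 80a1c62, b816bf4, c5db01a}.
Common ancestors: {65f3ef6, 80a1c62, c5db01a}.
Among these, c5db01a is not an ancestor of any other common ancestor — it is the merge base.

c5db01a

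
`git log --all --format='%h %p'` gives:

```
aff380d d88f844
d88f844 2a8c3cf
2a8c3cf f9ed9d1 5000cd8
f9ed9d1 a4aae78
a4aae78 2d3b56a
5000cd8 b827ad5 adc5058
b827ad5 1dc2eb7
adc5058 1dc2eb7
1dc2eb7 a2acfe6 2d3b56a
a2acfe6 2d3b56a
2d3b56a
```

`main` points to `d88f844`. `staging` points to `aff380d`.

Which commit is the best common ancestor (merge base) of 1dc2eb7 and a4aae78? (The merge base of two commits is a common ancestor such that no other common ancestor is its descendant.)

Ancestors of 1dc2eb7: {1dc2eb7, 2d3b56a, a2acfe6}.
Ancestors of a4aae78: {2d3b56a, a4aae78}.
Common ancestors: {2d3b56a}.
The only common ancestor is 2d3b56a, so it is the merge base.

2d3b56a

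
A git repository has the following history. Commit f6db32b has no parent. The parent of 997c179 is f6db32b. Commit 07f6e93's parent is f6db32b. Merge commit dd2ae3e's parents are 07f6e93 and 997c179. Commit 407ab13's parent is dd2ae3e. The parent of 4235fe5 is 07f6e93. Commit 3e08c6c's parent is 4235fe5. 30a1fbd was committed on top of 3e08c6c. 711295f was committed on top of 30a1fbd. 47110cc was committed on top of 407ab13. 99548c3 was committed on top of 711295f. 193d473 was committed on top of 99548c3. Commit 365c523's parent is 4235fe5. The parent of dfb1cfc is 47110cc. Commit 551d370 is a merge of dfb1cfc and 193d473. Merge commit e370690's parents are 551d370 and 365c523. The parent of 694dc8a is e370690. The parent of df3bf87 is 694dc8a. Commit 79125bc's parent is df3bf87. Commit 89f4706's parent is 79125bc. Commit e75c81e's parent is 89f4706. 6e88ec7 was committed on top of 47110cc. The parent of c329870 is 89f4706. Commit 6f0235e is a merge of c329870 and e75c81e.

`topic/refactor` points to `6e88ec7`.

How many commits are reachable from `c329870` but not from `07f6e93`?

Reachable from c329870: {07f6e93, 193d473, 30a1fbd, 365c523, 3e08c6c, 407ab13, 4235fe5, 47110cc, 551d370, 694dc8a, 711295f, 79125bc, 89f4706, 99548c3, 997c179, c329870, dd2ae3e, df3bf87, dfb1cfc, e370690, f6db32b}.
Reachable from 07f6e93: {07f6e93, f6db32b}.
In c329870's history but not 07f6e93's: {193d473, 30a1fbd, 365c523, 3e08c6c, 407ab13, 4235fe5, 47110cc, 551d370, 694dc8a, 711295f, 79125bc, 89f4706, 99548c3, 997c179, c329870, dd2ae3e, df3bf87, dfb1cfc, e370690} — 19 commits.

19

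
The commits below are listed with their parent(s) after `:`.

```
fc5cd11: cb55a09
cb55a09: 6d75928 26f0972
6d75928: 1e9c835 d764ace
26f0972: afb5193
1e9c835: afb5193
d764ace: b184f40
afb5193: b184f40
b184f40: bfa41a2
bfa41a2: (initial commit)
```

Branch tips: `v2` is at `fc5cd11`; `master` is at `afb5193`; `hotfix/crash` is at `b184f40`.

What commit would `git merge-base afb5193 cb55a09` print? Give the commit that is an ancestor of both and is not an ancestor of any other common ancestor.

Ancestors of afb5193: {afb5193, b184f40, bfa41a2}.
Ancestors of cb55a09: {1e9c835, 26f0972, 6d75928, afb5193, b184f40, bfa41a2, cb55a09, d764ace}.
Common ancestors: {afb5193, b184f40, bfa41a2}.
Among these, afb5193 is not an ancestor of any other common ancestor — it is the merge base.

afb5193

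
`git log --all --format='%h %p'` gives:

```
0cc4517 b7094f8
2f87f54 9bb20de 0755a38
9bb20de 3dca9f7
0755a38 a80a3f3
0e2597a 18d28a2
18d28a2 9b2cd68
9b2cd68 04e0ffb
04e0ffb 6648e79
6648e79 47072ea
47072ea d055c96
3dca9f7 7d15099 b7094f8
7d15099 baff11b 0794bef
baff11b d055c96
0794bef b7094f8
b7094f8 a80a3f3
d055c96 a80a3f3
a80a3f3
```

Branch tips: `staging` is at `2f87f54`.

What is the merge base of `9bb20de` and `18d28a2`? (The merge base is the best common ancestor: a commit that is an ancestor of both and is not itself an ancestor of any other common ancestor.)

d055c96

Ancestors of 9bb20de: {0794bef, 3dca9f7, 7d15099, 9bb20de, a80a3f3, b7094f8, baff11b, d055c96}.
Ancestors of 18d28a2: {04e0ffb, 18d28a2, 47072ea, 6648e79, 9b2cd68, a80a3f3, d055c96}.
Common ancestors: {a80a3f3, d055c96}.
Among these, d055c96 is not an ancestor of any other common ancestor — it is the merge base.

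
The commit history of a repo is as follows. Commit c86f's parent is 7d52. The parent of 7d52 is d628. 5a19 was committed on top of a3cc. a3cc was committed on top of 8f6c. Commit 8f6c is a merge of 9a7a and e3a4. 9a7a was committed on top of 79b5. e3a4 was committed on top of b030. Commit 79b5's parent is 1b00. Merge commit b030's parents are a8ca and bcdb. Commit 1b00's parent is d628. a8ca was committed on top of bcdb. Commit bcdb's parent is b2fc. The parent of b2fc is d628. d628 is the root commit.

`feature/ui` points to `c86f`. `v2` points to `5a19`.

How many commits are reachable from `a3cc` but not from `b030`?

Reachable from a3cc: {1b00, 79b5, 8f6c, 9a7a, a3cc, a8ca, b030, b2fc, bcdb, d628, e3a4}.
Reachable from b030: {a8ca, b030, b2fc, bcdb, d628}.
In a3cc's history but not b030's: {1b00, 79b5, 8f6c, 9a7a, a3cc, e3a4} — 6 commits.

6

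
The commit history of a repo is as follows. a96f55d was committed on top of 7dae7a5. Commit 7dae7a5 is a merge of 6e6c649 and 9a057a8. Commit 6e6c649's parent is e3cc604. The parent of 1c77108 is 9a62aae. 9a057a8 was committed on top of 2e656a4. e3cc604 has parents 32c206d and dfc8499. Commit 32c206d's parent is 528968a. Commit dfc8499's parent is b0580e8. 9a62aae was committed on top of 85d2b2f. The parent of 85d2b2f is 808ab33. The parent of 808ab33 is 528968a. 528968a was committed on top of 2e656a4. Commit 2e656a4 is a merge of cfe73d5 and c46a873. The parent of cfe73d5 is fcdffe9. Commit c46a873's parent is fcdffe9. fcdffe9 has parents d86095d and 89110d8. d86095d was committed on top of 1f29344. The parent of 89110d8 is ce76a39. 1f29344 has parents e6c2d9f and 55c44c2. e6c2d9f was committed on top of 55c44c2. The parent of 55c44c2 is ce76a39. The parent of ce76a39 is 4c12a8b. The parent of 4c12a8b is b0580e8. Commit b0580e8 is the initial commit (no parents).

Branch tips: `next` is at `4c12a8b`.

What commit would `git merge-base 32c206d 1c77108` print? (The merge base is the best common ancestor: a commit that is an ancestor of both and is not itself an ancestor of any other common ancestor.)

528968a

Ancestors of 32c206d: {1f29344, 2e656a4, 32c206d, 4c12a8b, 528968a, 55c44c2, 89110d8, b0580e8, c46a873, ce76a39, cfe73d5, d86095d, e6c2d9f, fcdffe9}.
Ancestors of 1c77108: {1c77108, 1f29344, 2e656a4, 4c12a8b, 528968a, 55c44c2, 808ab33, 85d2b2f, 89110d8, 9a62aae, b0580e8, c46a873, ce76a39, cfe73d5, d86095d, e6c2d9f, fcdffe9}.
Common ancestors: {1f29344, 2e656a4, 4c12a8b, 528968a, 55c44c2, 89110d8, b0580e8, c46a873, ce76a39, cfe73d5, d86095d, e6c2d9f, fcdffe9}.
Among these, 528968a is not an ancestor of any other common ancestor — it is the merge base.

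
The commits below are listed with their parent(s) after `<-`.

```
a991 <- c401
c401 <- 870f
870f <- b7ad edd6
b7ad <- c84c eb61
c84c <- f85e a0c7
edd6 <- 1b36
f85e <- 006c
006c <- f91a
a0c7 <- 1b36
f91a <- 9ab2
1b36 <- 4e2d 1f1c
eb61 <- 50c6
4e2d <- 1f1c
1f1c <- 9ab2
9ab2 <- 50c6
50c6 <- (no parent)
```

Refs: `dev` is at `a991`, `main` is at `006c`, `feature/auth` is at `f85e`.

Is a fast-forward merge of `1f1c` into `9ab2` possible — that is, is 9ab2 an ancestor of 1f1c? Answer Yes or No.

Yes

A fast-forward from 9ab2 to 1f1c is possible iff 9ab2 is an ancestor of 1f1c.
Ancestors of 1f1c: {1f1c, 50c6, 9ab2}.
9ab2 is among them, so fast-forward is possible.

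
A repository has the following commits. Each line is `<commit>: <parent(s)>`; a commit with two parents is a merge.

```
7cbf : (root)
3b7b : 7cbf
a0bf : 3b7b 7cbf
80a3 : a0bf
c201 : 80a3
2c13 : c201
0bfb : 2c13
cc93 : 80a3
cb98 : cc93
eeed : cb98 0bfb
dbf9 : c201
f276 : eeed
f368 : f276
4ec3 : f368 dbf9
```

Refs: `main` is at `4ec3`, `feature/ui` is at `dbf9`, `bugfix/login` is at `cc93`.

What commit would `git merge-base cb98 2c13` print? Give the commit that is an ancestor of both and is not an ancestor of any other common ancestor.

80a3

Ancestors of cb98: {3b7b, 7cbf, 80a3, a0bf, cb98, cc93}.
Ancestors of 2c13: {2c13, 3b7b, 7cbf, 80a3, a0bf, c201}.
Common ancestors: {3b7b, 7cbf, 80a3, a0bf}.
Among these, 80a3 is not an ancestor of any other common ancestor — it is the merge base.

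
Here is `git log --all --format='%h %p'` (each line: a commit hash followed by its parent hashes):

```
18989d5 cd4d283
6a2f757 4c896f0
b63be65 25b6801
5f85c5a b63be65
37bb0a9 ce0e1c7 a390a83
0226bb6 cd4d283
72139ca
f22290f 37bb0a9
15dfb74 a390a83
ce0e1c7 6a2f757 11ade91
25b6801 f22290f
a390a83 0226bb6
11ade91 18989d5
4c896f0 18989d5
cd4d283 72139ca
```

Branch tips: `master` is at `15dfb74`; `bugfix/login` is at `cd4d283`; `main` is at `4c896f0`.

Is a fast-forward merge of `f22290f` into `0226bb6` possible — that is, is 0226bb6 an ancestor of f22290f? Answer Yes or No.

Yes

A fast-forward from 0226bb6 to f22290f is possible iff 0226bb6 is an ancestor of f22290f.
Ancestors of f22290f: {0226bb6, 11ade91, 18989d5, 37bb0a9, 4c896f0, 6a2f757, 72139ca, a390a83, cd4d283, ce0e1c7, f22290f}.
0226bb6 is among them, so fast-forward is possible.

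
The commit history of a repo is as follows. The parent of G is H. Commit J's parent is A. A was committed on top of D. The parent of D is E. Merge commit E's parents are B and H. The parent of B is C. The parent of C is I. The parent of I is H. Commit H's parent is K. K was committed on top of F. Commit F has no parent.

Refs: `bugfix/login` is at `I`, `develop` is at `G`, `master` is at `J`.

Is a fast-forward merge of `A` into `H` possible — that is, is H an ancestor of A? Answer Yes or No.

A fast-forward from H to A is possible iff H is an ancestor of A.
Ancestors of A: {A, B, C, D, E, F, H, I, K}.
H is among them, so fast-forward is possible.

Yes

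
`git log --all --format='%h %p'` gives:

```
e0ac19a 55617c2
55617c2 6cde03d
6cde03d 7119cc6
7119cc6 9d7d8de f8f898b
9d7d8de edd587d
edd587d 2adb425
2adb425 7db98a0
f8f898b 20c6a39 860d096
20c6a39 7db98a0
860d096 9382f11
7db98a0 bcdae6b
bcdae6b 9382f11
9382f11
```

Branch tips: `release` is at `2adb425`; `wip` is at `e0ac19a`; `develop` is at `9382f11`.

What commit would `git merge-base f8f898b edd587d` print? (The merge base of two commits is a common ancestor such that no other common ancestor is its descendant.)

Ancestors of f8f898b: {20c6a39, 7db98a0, 860d096, 9382f11, bcdae6b, f8f898b}.
Ancestors of edd587d: {2adb425, 7db98a0, 9382f11, bcdae6b, edd587d}.
Common ancestors: {7db98a0, 9382f11, bcdae6b}.
Among these, 7db98a0 is not an ancestor of any other common ancestor — it is the merge base.

7db98a0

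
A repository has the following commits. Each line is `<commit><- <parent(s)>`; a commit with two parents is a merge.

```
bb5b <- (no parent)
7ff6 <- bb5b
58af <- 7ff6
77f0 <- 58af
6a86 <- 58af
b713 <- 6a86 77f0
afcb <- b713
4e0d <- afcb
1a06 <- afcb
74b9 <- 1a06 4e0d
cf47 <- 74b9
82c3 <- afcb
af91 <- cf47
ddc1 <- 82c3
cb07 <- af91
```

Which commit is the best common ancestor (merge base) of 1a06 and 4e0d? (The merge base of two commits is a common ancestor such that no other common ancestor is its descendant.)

afcb

Ancestors of 1a06: {1a06, 58af, 6a86, 77f0, 7ff6, afcb, b713, bb5b}.
Ancestors of 4e0d: {4e0d, 58af, 6a86, 77f0, 7ff6, afcb, b713, bb5b}.
Common ancestors: {58af, 6a86, 77f0, 7ff6, afcb, b713, bb5b}.
Among these, afcb is not an ancestor of any other common ancestor — it is the merge base.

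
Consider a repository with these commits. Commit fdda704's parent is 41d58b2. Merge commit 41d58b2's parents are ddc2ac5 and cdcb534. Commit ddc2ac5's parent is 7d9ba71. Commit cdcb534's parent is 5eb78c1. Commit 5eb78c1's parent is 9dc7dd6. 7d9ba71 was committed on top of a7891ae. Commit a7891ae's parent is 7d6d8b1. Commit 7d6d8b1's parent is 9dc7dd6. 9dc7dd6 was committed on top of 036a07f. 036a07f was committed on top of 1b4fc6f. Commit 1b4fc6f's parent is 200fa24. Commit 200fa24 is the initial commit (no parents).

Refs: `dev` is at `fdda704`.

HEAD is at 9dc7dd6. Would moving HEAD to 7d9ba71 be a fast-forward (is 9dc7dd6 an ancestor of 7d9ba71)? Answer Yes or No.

A fast-forward from 9dc7dd6 to 7d9ba71 is possible iff 9dc7dd6 is an ancestor of 7d9ba71.
Ancestors of 7d9ba71: {036a07f, 1b4fc6f, 200fa24, 7d6d8b1, 7d9ba71, 9dc7dd6, a7891ae}.
9dc7dd6 is among them, so fast-forward is possible.

Yes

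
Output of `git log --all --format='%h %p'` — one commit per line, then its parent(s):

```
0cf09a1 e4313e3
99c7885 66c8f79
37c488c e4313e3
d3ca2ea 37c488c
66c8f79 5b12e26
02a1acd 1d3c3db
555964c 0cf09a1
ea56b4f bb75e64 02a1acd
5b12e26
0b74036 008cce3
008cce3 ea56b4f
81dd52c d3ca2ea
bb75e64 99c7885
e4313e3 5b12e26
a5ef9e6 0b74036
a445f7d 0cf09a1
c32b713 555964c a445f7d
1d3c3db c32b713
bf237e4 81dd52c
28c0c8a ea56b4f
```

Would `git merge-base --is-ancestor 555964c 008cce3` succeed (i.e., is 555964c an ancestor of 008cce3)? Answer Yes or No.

Yes

Ancestors of 008cce3 (commits reachable by following parents): {008cce3, 02a1acd, 0cf09a1, 1d3c3db, 555964c, 5b12e26, 66c8f79, 99c7885, a445f7d, bb75e64, c32b713, e4313e3, ea56b4f}.
555964c is in that set, so it is an ancestor of 008cce3.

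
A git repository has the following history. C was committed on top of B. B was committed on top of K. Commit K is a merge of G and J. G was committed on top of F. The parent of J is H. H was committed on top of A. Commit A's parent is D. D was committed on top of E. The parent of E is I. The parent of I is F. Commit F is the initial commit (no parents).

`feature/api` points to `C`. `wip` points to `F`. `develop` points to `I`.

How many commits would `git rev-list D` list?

Walking parent pointers from D: reachable set = {D, E, F, I}.
That is 4 commits.

4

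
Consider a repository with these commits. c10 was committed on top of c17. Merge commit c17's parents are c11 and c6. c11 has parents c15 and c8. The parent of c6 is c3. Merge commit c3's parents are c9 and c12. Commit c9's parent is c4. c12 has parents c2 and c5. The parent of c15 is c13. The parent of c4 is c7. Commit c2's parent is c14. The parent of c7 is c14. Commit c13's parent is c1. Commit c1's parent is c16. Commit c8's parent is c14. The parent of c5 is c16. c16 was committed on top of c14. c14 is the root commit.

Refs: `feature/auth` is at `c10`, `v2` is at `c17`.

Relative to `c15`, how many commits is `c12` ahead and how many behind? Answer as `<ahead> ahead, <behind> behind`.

Reachable from c12: {c12, c14, c16, c2, c5}.
Reachable from c15: {c1, c13, c14, c15, c16}.
Only in c12's history (ahead): {c12, c2, c5} — 3.
Only in c15's history (behind): {c1, c13, c15} — 3.

3 ahead, 3 behind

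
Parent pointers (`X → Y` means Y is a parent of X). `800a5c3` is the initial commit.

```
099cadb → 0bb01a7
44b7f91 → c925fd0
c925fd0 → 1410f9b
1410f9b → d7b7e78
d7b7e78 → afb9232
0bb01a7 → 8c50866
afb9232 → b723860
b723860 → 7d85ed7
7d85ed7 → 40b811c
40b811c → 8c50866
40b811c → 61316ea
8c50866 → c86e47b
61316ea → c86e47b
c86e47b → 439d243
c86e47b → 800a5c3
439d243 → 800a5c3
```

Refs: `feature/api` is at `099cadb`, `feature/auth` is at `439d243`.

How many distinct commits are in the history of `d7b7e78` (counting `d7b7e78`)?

Walking parent pointers from d7b7e78: reachable set = {40b811c, 439d243, 61316ea, 7d85ed7, 800a5c3, 8c50866, afb9232, b723860, c86e47b, d7b7e78}.
That is 10 commits.

10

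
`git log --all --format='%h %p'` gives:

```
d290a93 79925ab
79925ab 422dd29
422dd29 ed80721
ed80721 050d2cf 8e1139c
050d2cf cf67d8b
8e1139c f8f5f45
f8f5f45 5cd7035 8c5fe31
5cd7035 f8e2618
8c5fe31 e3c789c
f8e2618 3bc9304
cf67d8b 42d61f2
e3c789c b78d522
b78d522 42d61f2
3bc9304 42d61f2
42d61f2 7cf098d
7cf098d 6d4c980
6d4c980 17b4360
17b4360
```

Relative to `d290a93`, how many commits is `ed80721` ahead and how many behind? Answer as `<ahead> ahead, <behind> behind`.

0 ahead, 3 behind

Reachable from ed80721: {050d2cf, 17b4360, 3bc9304, 42d61f2, 5cd7035, 6d4c980, 7cf098d, 8c5fe31, 8e1139c, b78d522, cf67d8b, e3c789c, ed80721, f8e2618, f8f5f45}.
Reachable from d290a93: {050d2cf, 17b4360, 3bc9304, 422dd29, 42d61f2, 5cd7035, 6d4c980, 79925ab, 7cf098d, 8c5fe31, 8e1139c, b78d522, cf67d8b, d290a93, e3c789c, ed80721, f8e2618, f8f5f45}.
Only in ed80721's history (ahead): {} — 0.
Only in d290a93's history (behind): {422dd29, 79925ab, d290a93} — 3.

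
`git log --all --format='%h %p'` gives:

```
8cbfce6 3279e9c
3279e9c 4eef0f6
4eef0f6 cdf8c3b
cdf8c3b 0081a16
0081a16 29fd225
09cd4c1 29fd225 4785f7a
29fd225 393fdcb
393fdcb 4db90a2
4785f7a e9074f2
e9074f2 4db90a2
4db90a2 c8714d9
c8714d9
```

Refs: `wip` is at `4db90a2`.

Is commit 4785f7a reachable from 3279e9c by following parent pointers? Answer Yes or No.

No

Ancestors of 3279e9c: {0081a16, 29fd225, 3279e9c, 393fdcb, 4db90a2, 4eef0f6, c8714d9, cdf8c3b}.
4785f7a is not in that set, so it is not an ancestor of 3279e9c.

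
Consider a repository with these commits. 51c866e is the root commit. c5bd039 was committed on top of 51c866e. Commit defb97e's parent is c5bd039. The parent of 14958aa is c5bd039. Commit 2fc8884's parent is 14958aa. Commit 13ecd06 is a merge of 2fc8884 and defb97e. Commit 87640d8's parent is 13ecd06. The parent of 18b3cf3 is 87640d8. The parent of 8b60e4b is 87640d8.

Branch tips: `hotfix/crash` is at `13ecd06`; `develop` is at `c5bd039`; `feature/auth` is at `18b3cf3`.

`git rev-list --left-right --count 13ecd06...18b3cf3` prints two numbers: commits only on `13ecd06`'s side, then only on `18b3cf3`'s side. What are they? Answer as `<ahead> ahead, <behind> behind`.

Reachable from 13ecd06: {13ecd06, 14958aa, 2fc8884, 51c866e, c5bd039, defb97e}.
Reachable from 18b3cf3: {13ecd06, 14958aa, 18b3cf3, 2fc8884, 51c866e, 87640d8, c5bd039, defb97e}.
Only in 13ecd06's history (ahead): {} — 0.
Only in 18b3cf3's history (behind): {18b3cf3, 87640d8} — 2.

0 ahead, 2 behind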